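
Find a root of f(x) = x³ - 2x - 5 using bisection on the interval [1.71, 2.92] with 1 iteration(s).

f(x) = x³ - 2x - 5
Initial interval: [1.71, 2.92]

Iteration 1:
  c_1 = (1.710000 + 2.920000)/2 = 2.315000
  f(c_1) = f(2.315000) = 2.776606
  f(a) × f(c) < 0, new interval: [1.710000, 2.315000]

After 1 iteration(s), the approximation is c_1 = 2.315000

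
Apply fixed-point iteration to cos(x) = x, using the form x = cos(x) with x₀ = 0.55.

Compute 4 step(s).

Equation: cos(x) = x
Fixed-point form: x = cos(x)
x₀ = 0.55

x_1 = g(0.550000) = 0.852525
x_2 = g(0.852525) = 0.658084
x_3 = g(0.658084) = 0.791165
x_4 = g(0.791165) = 0.703017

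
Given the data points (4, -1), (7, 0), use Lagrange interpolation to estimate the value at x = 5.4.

Lagrange interpolation formula:
P(x) = Σ yᵢ × Lᵢ(x)
where Lᵢ(x) = Π_{j≠i} (x - xⱼ)/(xᵢ - xⱼ)

L_0(5.4) = (5.4 - 7)/(4 - 7) = 0.533333
L_1(5.4) = (5.4 - 4)/(7 - 4) = 0.466667

P(5.4) = (-1)×L_0(5.4) + 0×L_1(5.4)
P(5.4) = -0.533333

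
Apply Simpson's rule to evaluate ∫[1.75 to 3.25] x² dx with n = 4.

f(x) = x²
a = 1.75, b = 3.25, n = 4
h = (b - a)/n = 0.375000

Simpson's rule: (h/3)[f(x₀) + 4f(x₁) + 2f(x₂) + ... + f(xₙ)]

x_0 = 1.7500, f(x_0) = 3.062500, coefficient = 1
x_1 = 2.1250, f(x_1) = 4.515625, coefficient = 4
x_2 = 2.5000, f(x_2) = 6.250000, coefficient = 2
x_3 = 2.8750, f(x_3) = 8.265625, coefficient = 4
x_4 = 3.2500, f(x_4) = 10.562500, coefficient = 1

I ≈ (0.375000/3) × 77.250000 = 9.656250
Exact value: 9.656250
Error: 0.000000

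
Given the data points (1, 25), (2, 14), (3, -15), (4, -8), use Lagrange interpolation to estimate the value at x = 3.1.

Lagrange interpolation formula:
P(x) = Σ yᵢ × Lᵢ(x)
where Lᵢ(x) = Π_{j≠i} (x - xⱼ)/(xᵢ - xⱼ)

L_0(3.1) = (3.1 - 2)/(1 - 2) × (3.1 - 3)/(1 - 3) × (3.1 - 4)/(1 - 4) = 0.016500
L_1(3.1) = (3.1 - 1)/(2 - 1) × (3.1 - 3)/(2 - 3) × (3.1 - 4)/(2 - 4) = -0.094500
L_2(3.1) = (3.1 - 1)/(3 - 1) × (3.1 - 2)/(3 - 2) × (3.1 - 4)/(3 - 4) = 1.039500
L_3(3.1) = (3.1 - 1)/(4 - 1) × (3.1 - 2)/(4 - 2) × (3.1 - 3)/(4 - 3) = 0.038500

P(3.1) = 25×L_0(3.1) + 14×L_1(3.1) + (-15)×L_2(3.1) + (-8)×L_3(3.1)
P(3.1) = -16.811000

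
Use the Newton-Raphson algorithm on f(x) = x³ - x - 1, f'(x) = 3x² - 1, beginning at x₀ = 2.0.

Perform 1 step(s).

f(x) = x³ - x - 1
f'(x) = 3x² - 1
x₀ = 2.0

Newton-Raphson formula: x_{n+1} = x_n - f(x_n)/f'(x_n)

Iteration 1:
  f(2.000000) = 5.000000
  f'(2.000000) = 11.000000
  x_1 = 2.000000 - 5.000000/11.000000 = 1.545455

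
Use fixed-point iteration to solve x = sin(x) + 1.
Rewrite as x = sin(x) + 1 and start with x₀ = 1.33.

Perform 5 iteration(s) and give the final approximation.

Equation: x = sin(x) + 1
Fixed-point form: x = sin(x) + 1
x₀ = 1.33

x_1 = g(1.330000) = 1.971148
x_2 = g(1.971148) = 1.920924
x_3 = g(1.920924) = 1.939329
x_4 = g(1.939329) = 1.932857
x_5 = g(1.932857) = 1.935169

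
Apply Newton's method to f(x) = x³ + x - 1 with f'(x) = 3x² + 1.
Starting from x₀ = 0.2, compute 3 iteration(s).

f(x) = x³ + x - 1
f'(x) = 3x² + 1
x₀ = 0.2

Newton-Raphson formula: x_{n+1} = x_n - f(x_n)/f'(x_n)

Iteration 1:
  f(0.200000) = -0.792000
  f'(0.200000) = 1.120000
  x_1 = 0.200000 - (-0.792000)/1.120000 = 0.907143
Iteration 2:
  f(0.907143) = 0.653638
  f'(0.907143) = 3.468724
  x_2 = 0.907143 - 0.653638/3.468724 = 0.718705
Iteration 3:
  f(0.718705) = 0.089943
  f'(0.718705) = 2.549612
  x_3 = 0.718705 - 0.089943/2.549612 = 0.683428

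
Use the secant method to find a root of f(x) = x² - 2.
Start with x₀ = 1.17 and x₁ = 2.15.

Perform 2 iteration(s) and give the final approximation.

f(x) = x² - 2
x₀ = 1.17, x₁ = 2.15

Secant formula: x_{n+1} = x_n - f(x_n)(x_n - x_{n-1})/(f(x_n) - f(x_{n-1}))

Iteration 1:
  f(1.170000) = -0.631100
  f(2.150000) = 2.622500
  x_2 = 2.150000 - 2.622500×(2.150000 - 1.170000)/(2.622500 - (-0.631100))
       = 1.360090
Iteration 2:
  f(2.150000) = 2.622500
  f(1.360090) = -0.150154
  x_3 = 1.360090 - (-0.150154)×(1.360090 - 2.150000)/(-0.150154 - 2.622500)
       = 1.402868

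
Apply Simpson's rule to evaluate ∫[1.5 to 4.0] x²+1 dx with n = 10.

f(x) = x²+1
a = 1.5, b = 4.0, n = 10
h = (b - a)/n = 0.250000

Simpson's rule: (h/3)[f(x₀) + 4f(x₁) + 2f(x₂) + ... + f(xₙ)]

x_0 = 1.5000, f(x_0) = 3.250000, coefficient = 1
x_1 = 1.7500, f(x_1) = 4.062500, coefficient = 4
x_2 = 2.0000, f(x_2) = 5.000000, coefficient = 2
x_3 = 2.2500, f(x_3) = 6.062500, coefficient = 4
x_4 = 2.5000, f(x_4) = 7.250000, coefficient = 2
x_5 = 2.7500, f(x_5) = 8.562500, coefficient = 4
x_6 = 3.0000, f(x_6) = 10.000000, coefficient = 2
x_7 = 3.2500, f(x_7) = 11.562500, coefficient = 4
x_8 = 3.5000, f(x_8) = 13.250000, coefficient = 2
x_9 = 3.7500, f(x_9) = 15.062500, coefficient = 4
x_10 = 4.0000, f(x_10) = 17.000000, coefficient = 1

I ≈ (0.250000/3) × 272.500000 = 22.708333
Exact value: 22.708333
Error: 0.000000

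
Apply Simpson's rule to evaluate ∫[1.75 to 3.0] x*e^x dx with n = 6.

f(x) = x*e^x
a = 1.75, b = 3.0, n = 6
h = (b - a)/n = 0.208333

Simpson's rule: (h/3)[f(x₀) + 4f(x₁) + 2f(x₂) + ... + f(xₙ)]

x_0 = 1.7500, f(x_0) = 10.070555, coefficient = 1
x_1 = 1.9583, f(x_1) = 13.879697, coefficient = 4
x_2 = 2.1667, f(x_2) = 18.913133, coefficient = 2
x_3 = 2.3750, f(x_3) = 25.533656, coefficient = 4
x_4 = 2.5833, f(x_4) = 34.206439, coefficient = 2
x_5 = 2.7917, f(x_5) = 45.526995, coefficient = 4
x_6 = 3.0000, f(x_6) = 60.256611, coefficient = 1

I ≈ (0.208333/3) × 516.327703 = 35.856090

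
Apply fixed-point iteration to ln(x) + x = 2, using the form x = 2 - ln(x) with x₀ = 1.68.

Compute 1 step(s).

Equation: ln(x) + x = 2
Fixed-point form: x = 2 - ln(x)
x₀ = 1.68

x_1 = g(1.680000) = 1.481206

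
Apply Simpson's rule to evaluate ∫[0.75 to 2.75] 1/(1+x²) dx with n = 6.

f(x) = 1/(1+x²)
a = 0.75, b = 2.75, n = 6
h = (b - a)/n = 0.333333

Simpson's rule: (h/3)[f(x₀) + 4f(x₁) + 2f(x₂) + ... + f(xₙ)]

x_0 = 0.7500, f(x_0) = 0.640000, coefficient = 1
x_1 = 1.0833, f(x_1) = 0.460064, coefficient = 4
x_2 = 1.4167, f(x_2) = 0.332564, coefficient = 2
x_3 = 1.7500, f(x_3) = 0.246154, coefficient = 4
x_4 = 2.0833, f(x_4) = 0.187256, coefficient = 2
x_5 = 2.4167, f(x_5) = 0.146193, coefficient = 4
x_6 = 2.7500, f(x_6) = 0.116788, coefficient = 1

I ≈ (0.333333/3) × 5.206070 = 0.578452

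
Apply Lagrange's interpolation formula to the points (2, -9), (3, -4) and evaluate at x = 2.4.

Lagrange interpolation formula:
P(x) = Σ yᵢ × Lᵢ(x)
where Lᵢ(x) = Π_{j≠i} (x - xⱼ)/(xᵢ - xⱼ)

L_0(2.4) = (2.4 - 3)/(2 - 3) = 0.600000
L_1(2.4) = (2.4 - 2)/(3 - 2) = 0.400000

P(2.4) = (-9)×L_0(2.4) + (-4)×L_1(2.4)
P(2.4) = -7.000000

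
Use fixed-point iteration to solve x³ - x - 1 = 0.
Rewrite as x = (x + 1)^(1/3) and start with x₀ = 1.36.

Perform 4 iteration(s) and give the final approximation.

Equation: x³ - x - 1 = 0
Fixed-point form: x = (x + 1)^(1/3)
x₀ = 1.36

x_1 = g(1.360000) = 1.331386
x_2 = g(1.331386) = 1.325983
x_3 = g(1.325983) = 1.324958
x_4 = g(1.324958) = 1.324764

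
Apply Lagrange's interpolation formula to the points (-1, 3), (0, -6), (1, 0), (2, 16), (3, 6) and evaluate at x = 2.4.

Lagrange interpolation formula:
P(x) = Σ yᵢ × Lᵢ(x)
where Lᵢ(x) = Π_{j≠i} (x - xⱼ)/(xᵢ - xⱼ)

L_0(2.4) = (2.4 - 0)/(-1 - 0) × (2.4 - 1)/(-1 - 1) × (2.4 - 2)/(-1 - 2) × (2.4 - 3)/(-1 - 3) = -0.033600
L_1(2.4) = (2.4 - (-1))/(0 - (-1)) × (2.4 - 1)/(0 - 1) × (2.4 - 2)/(0 - 2) × (2.4 - 3)/(0 - 3) = 0.190400
L_2(2.4) = (2.4 - (-1))/(1 - (-1)) × (2.4 - 0)/(1 - 0) × (2.4 - 2)/(1 - 2) × (2.4 - 3)/(1 - 3) = -0.489600
L_3(2.4) = (2.4 - (-1))/(2 - (-1)) × (2.4 - 0)/(2 - 0) × (2.4 - 1)/(2 - 1) × (2.4 - 3)/(2 - 3) = 1.142400
L_4(2.4) = (2.4 - (-1))/(3 - (-1)) × (2.4 - 0)/(3 - 0) × (2.4 - 1)/(3 - 1) × (2.4 - 2)/(3 - 2) = 0.190400

P(2.4) = 3×L_0(2.4) + (-6)×L_1(2.4) + 0×L_2(2.4) + 16×L_3(2.4) + 6×L_4(2.4)
P(2.4) = 18.177600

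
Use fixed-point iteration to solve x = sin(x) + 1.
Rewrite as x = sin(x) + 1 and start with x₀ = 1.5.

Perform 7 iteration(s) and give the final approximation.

Equation: x = sin(x) + 1
Fixed-point form: x = sin(x) + 1
x₀ = 1.5

x_1 = g(1.500000) = 1.997495
x_2 = g(1.997495) = 1.910337
x_3 = g(1.910337) = 1.942908
x_4 = g(1.942908) = 1.931562
x_5 = g(1.931562) = 1.935627
x_6 = g(1.935627) = 1.934184
x_7 = g(1.934184) = 1.934698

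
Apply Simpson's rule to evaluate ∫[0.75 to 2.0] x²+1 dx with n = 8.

f(x) = x²+1
a = 0.75, b = 2.0, n = 8
h = (b - a)/n = 0.156250

Simpson's rule: (h/3)[f(x₀) + 4f(x₁) + 2f(x₂) + ... + f(xₙ)]

x_0 = 0.7500, f(x_0) = 1.562500, coefficient = 1
x_1 = 0.9062, f(x_1) = 1.821289, coefficient = 4
x_2 = 1.0625, f(x_2) = 2.128906, coefficient = 2
x_3 = 1.2188, f(x_3) = 2.485352, coefficient = 4
x_4 = 1.3750, f(x_4) = 2.890625, coefficient = 2
x_5 = 1.5312, f(x_5) = 3.344727, coefficient = 4
x_6 = 1.6875, f(x_6) = 3.847656, coefficient = 2
x_7 = 1.8438, f(x_7) = 4.399414, coefficient = 4
x_8 = 2.0000, f(x_8) = 5.000000, coefficient = 1

I ≈ (0.156250/3) × 72.500000 = 3.776042
Exact value: 3.776042
Error: 0.000000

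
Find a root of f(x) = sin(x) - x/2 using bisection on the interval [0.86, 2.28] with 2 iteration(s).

f(x) = sin(x) - x/2
Initial interval: [0.86, 2.28]

Iteration 1:
  c_1 = (0.860000 + 2.280000)/2 = 1.570000
  f(c_1) = f(1.570000) = 0.215000
  f(a) × f(c) ≥ 0, new interval: [1.570000, 2.280000]
Iteration 2:
  c_2 = (1.570000 + 2.280000)/2 = 1.925000
  f(c_2) = f(1.925000) = -0.024577
  f(a) × f(c) < 0, new interval: [1.570000, 1.925000]

After 2 iteration(s), the approximation is c_2 = 1.925000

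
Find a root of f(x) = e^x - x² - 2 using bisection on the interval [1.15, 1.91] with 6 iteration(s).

f(x) = e^x - x² - 2
Initial interval: [1.15, 1.91]

Iteration 1:
  c_1 = (1.150000 + 1.910000)/2 = 1.530000
  f(c_1) = f(1.530000) = 0.277277
  f(a) × f(c) < 0, new interval: [1.150000, 1.530000]
Iteration 2:
  c_2 = (1.150000 + 1.530000)/2 = 1.340000
  f(c_2) = f(1.340000) = 0.023444
  f(a) × f(c) < 0, new interval: [1.150000, 1.340000]
Iteration 3:
  c_3 = (1.150000 + 1.340000)/2 = 1.245000
  f(c_3) = f(1.245000) = -0.077090
  f(a) × f(c) ≥ 0, new interval: [1.245000, 1.340000]
Iteration 4:
  c_4 = (1.245000 + 1.340000)/2 = 1.292500
  f(c_4) = f(1.292500) = -0.028676
  f(a) × f(c) ≥ 0, new interval: [1.292500, 1.340000]
Iteration 5:
  c_5 = (1.292500 + 1.340000)/2 = 1.316250
  f(c_5) = f(1.316250) = -0.003104
  f(a) × f(c) ≥ 0, new interval: [1.316250, 1.340000]
Iteration 6:
  c_6 = (1.316250 + 1.340000)/2 = 1.328125
  f(c_6) = f(1.328125) = 0.010045
  f(a) × f(c) < 0, new interval: [1.316250, 1.328125]

After 6 iteration(s), the approximation is c_6 = 1.328125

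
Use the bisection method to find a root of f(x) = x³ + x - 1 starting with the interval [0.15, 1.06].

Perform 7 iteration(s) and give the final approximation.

f(x) = x³ + x - 1
Initial interval: [0.15, 1.06]

Iteration 1:
  c_1 = (0.150000 + 1.060000)/2 = 0.605000
  f(c_1) = f(0.605000) = -0.173555
  f(a) × f(c) ≥ 0, new interval: [0.605000, 1.060000]
Iteration 2:
  c_2 = (0.605000 + 1.060000)/2 = 0.832500
  f(c_2) = f(0.832500) = 0.409469
  f(a) × f(c) < 0, new interval: [0.605000, 0.832500]
Iteration 3:
  c_3 = (0.605000 + 0.832500)/2 = 0.718750
  f(c_3) = f(0.718750) = 0.090057
  f(a) × f(c) < 0, new interval: [0.605000, 0.718750]
Iteration 4:
  c_4 = (0.605000 + 0.718750)/2 = 0.661875
  f(c_4) = f(0.661875) = -0.048172
  f(a) × f(c) ≥ 0, new interval: [0.661875, 0.718750]
Iteration 5:
  c_5 = (0.661875 + 0.718750)/2 = 0.690312
  f(c_5) = f(0.690312) = 0.019268
  f(a) × f(c) < 0, new interval: [0.661875, 0.690312]
Iteration 6:
  c_6 = (0.661875 + 0.690312)/2 = 0.676094
  f(c_6) = f(0.676094) = -0.014862
  f(a) × f(c) ≥ 0, new interval: [0.676094, 0.690312]
Iteration 7:
  c_7 = (0.676094 + 0.690312)/2 = 0.683203
  f(c_7) = f(0.683203) = 0.002099
  f(a) × f(c) < 0, new interval: [0.676094, 0.683203]

After 7 iteration(s), the approximation is c_7 = 0.683203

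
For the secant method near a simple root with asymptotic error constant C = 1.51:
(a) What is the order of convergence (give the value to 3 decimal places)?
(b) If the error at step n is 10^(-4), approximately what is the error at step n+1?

(a) Secant method has superlinear convergence with order φ = (1+√5)/2 ≈ 1.618.
    This means |e_{n+1}| ≈ C|e_n|^1.618.

(b) With |e_n| = 10^(-4) and C = 1.51:
    |e_{n+1}| ≈ 1.51 × (10^(-4))^1.618 = 1.51 × 10^(-6.47)

(a) ≈ 1.618 (golden ratio); (b) |e_{n+1}| ≈ 5.091e-07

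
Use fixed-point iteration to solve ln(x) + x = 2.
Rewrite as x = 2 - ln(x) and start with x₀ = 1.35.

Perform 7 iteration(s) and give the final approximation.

Equation: ln(x) + x = 2
Fixed-point form: x = 2 - ln(x)
x₀ = 1.35

x_1 = g(1.350000) = 1.699895
x_2 = g(1.699895) = 1.469433
x_3 = g(1.469433) = 1.615123
x_4 = g(1.615123) = 1.520589
x_5 = g(1.520589) = 1.580902
x_6 = g(1.580902) = 1.542004
x_7 = g(1.542004) = 1.566917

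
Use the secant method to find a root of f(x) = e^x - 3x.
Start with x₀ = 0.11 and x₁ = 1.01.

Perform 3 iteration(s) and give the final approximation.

f(x) = e^x - 3x
x₀ = 0.11, x₁ = 1.01

Secant formula: x_{n+1} = x_n - f(x_n)(x_n - x_{n-1})/(f(x_n) - f(x_{n-1}))

Iteration 1:
  f(0.110000) = 0.786278
  f(1.010000) = -0.284399
  x_2 = 1.010000 - (-0.284399)×(1.010000 - 0.110000)/(-0.284399 - 0.786278)
       = 0.770937
Iteration 2:
  f(1.010000) = -0.284399
  f(0.770937) = -0.151020
  x_3 = 0.770937 - (-0.151020)×(0.770937 - 1.010000)/(-0.151020 - (-0.284399))
       = 0.500254
Iteration 3:
  f(0.770937) = -0.151020
  f(0.500254) = 0.148378
  x_4 = 0.500254 - 0.148378×(0.500254 - 0.770937)/(0.148378 - (-0.151020))
       = 0.634401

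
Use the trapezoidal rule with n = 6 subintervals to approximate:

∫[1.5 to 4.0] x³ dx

f(x) = x³
a = 1.5, b = 4.0, n = 6
h = (b - a)/n = 0.416667

Trapezoidal rule: (h/2)[f(x₀) + 2f(x₁) + 2f(x₂) + ... + f(xₙ)]

x_0 = 1.5000, f(x_0) = 3.375000, coefficient = 1
x_1 = 1.9167, f(x_1) = 7.041088, coefficient = 2
x_2 = 2.3333, f(x_2) = 12.703704, coefficient = 2
x_3 = 2.7500, f(x_3) = 20.796875, coefficient = 2
x_4 = 3.1667, f(x_4) = 31.754630, coefficient = 2
x_5 = 3.5833, f(x_5) = 46.010995, coefficient = 2
x_6 = 4.0000, f(x_6) = 64.000000, coefficient = 1

I ≈ (0.416667/2) × 303.989583 = 63.331163
Exact value: 62.734375
Error: 0.596788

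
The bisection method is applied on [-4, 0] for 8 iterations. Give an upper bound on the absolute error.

Bisection error bound: |error| ≤ (b-a)/2^n
|error| ≤ (0 - (-4))/2^8 = 4/2^8
|error| ≤ 0.0156250000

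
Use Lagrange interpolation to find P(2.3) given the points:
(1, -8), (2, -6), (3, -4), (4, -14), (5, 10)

Lagrange interpolation formula:
P(x) = Σ yᵢ × Lᵢ(x)
where Lᵢ(x) = Π_{j≠i} (x - xⱼ)/(xᵢ - xⱼ)

L_0(2.3) = (2.3 - 2)/(1 - 2) × (2.3 - 3)/(1 - 3) × (2.3 - 4)/(1 - 4) × (2.3 - 5)/(1 - 5) = -0.040162
L_1(2.3) = (2.3 - 1)/(2 - 1) × (2.3 - 3)/(2 - 3) × (2.3 - 4)/(2 - 4) × (2.3 - 5)/(2 - 5) = 0.696150
L_2(2.3) = (2.3 - 1)/(3 - 1) × (2.3 - 2)/(3 - 2) × (2.3 - 4)/(3 - 4) × (2.3 - 5)/(3 - 5) = 0.447525
L_3(2.3) = (2.3 - 1)/(4 - 1) × (2.3 - 2)/(4 - 2) × (2.3 - 3)/(4 - 3) × (2.3 - 5)/(4 - 5) = -0.122850
L_4(2.3) = (2.3 - 1)/(5 - 1) × (2.3 - 2)/(5 - 2) × (2.3 - 3)/(5 - 3) × (2.3 - 4)/(5 - 4) = 0.019337

P(2.3) = (-8)×L_0(2.3) + (-6)×L_1(2.3) + (-4)×L_2(2.3) + (-14)×L_3(2.3) + 10×L_4(2.3)
P(2.3) = -3.732425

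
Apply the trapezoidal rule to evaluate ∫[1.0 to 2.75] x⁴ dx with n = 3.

f(x) = x⁴
a = 1.0, b = 2.75, n = 3
h = (b - a)/n = 0.583333

Trapezoidal rule: (h/2)[f(x₀) + 2f(x₁) + 2f(x₂) + ... + f(xₙ)]

x_0 = 1.0000, f(x_0) = 1.000000, coefficient = 1
x_1 = 1.5833, f(x_1) = 6.284770, coefficient = 2
x_2 = 2.1667, f(x_2) = 22.037809, coefficient = 2
x_3 = 2.7500, f(x_3) = 57.191406, coefficient = 1

I ≈ (0.583333/2) × 114.836564 = 33.493998
Exact value: 31.255273
Error: 2.238725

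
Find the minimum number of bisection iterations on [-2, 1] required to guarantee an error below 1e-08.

We need (b-a)/2^n ≤ 1e-08
(1 - (-2))/2^n ≤ 1e-08
3/2^n ≤ 1e-08
2^n ≥ 300000000
n ≥ log₂(300000000) = 28.16
n ≥ 29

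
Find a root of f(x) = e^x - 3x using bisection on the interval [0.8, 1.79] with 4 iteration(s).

f(x) = e^x - 3x
Initial interval: [0.8, 1.79]

Iteration 1:
  c_1 = (0.800000 + 1.790000)/2 = 1.295000
  f(c_1) = f(1.295000) = -0.234004
  f(a) × f(c) ≥ 0, new interval: [1.295000, 1.790000]
Iteration 2:
  c_2 = (1.295000 + 1.790000)/2 = 1.542500
  f(c_2) = f(1.542500) = 0.048766
  f(a) × f(c) < 0, new interval: [1.295000, 1.542500]
Iteration 3:
  c_3 = (1.295000 + 1.542500)/2 = 1.418750
  f(c_3) = f(1.418750) = -0.124298
  f(a) × f(c) ≥ 0, new interval: [1.418750, 1.542500]
Iteration 4:
  c_4 = (1.418750 + 1.542500)/2 = 1.480625
  f(c_4) = f(1.480625) = -0.046183
  f(a) × f(c) ≥ 0, new interval: [1.480625, 1.542500]

After 4 iteration(s), the approximation is c_4 = 1.480625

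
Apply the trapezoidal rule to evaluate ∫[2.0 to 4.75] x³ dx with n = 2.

f(x) = x³
a = 2.0, b = 4.75, n = 2
h = (b - a)/n = 1.375000

Trapezoidal rule: (h/2)[f(x₀) + 2f(x₁) + 2f(x₂) + ... + f(xₙ)]

x_0 = 2.0000, f(x_0) = 8.000000, coefficient = 1
x_1 = 3.3750, f(x_1) = 38.443359, coefficient = 2
x_2 = 4.7500, f(x_2) = 107.171875, coefficient = 1

I ≈ (1.375000/2) × 192.058594 = 132.040283
Exact value: 123.266602
Error: 8.773682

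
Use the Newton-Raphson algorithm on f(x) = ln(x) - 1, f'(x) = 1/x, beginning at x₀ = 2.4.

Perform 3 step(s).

f(x) = ln(x) - 1
f'(x) = 1/x
x₀ = 2.4

Newton-Raphson formula: x_{n+1} = x_n - f(x_n)/f'(x_n)

Iteration 1:
  f(2.400000) = -0.124531
  f'(2.400000) = 0.416667
  x_1 = 2.400000 - (-0.124531)/0.416667 = 2.698875
Iteration 2:
  f(2.698875) = -0.007165
  f'(2.698875) = 0.370525
  x_2 = 2.698875 - (-0.007165)/0.370525 = 2.718212
Iteration 3:
  f(2.718212) = -0.000026
  f'(2.718212) = 0.367889
  x_3 = 2.718212 - (-0.000026)/0.367889 = 2.718282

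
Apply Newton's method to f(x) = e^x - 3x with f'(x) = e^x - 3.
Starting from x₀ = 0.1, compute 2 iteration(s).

f(x) = e^x - 3x
f'(x) = e^x - 3
x₀ = 0.1

Newton-Raphson formula: x_{n+1} = x_n - f(x_n)/f'(x_n)

Iteration 1:
  f(0.100000) = 0.805171
  f'(0.100000) = -1.894829
  x_1 = 0.100000 - 0.805171/(-1.894829) = 0.524931
Iteration 2:
  f(0.524931) = 0.115550
  f'(0.524931) = -1.309658
  x_2 = 0.524931 - 0.115550/(-1.309658) = 0.613160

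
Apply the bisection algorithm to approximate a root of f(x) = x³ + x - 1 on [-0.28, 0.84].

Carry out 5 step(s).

f(x) = x³ + x - 1
Initial interval: [-0.28, 0.84]

Iteration 1:
  c_1 = (-0.280000 + 0.840000)/2 = 0.280000
  f(c_1) = f(0.280000) = -0.698048
  f(a) × f(c) ≥ 0, new interval: [0.280000, 0.840000]
Iteration 2:
  c_2 = (0.280000 + 0.840000)/2 = 0.560000
  f(c_2) = f(0.560000) = -0.264384
  f(a) × f(c) ≥ 0, new interval: [0.560000, 0.840000]
Iteration 3:
  c_3 = (0.560000 + 0.840000)/2 = 0.700000
  f(c_3) = f(0.700000) = 0.043000
  f(a) × f(c) < 0, new interval: [0.560000, 0.700000]
Iteration 4:
  c_4 = (0.560000 + 0.700000)/2 = 0.630000
  f(c_4) = f(0.630000) = -0.119953
  f(a) × f(c) ≥ 0, new interval: [0.630000, 0.700000]
Iteration 5:
  c_5 = (0.630000 + 0.700000)/2 = 0.665000
  f(c_5) = f(0.665000) = -0.040920
  f(a) × f(c) ≥ 0, new interval: [0.665000, 0.700000]

After 5 iteration(s), the approximation is c_5 = 0.665000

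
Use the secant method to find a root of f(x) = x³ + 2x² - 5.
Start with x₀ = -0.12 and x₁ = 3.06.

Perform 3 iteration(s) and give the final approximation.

f(x) = x³ + 2x² - 5
x₀ = -0.12, x₁ = 3.06

Secant formula: x_{n+1} = x_n - f(x_n)(x_n - x_{n-1})/(f(x_n) - f(x_{n-1}))

Iteration 1:
  f(-0.120000) = -4.972928
  f(3.060000) = 42.379816
  x_2 = 3.060000 - 42.379816×(3.060000 - (-0.120000))/(42.379816 - (-4.972928))
       = 0.213960
Iteration 2:
  f(3.060000) = 42.379816
  f(0.213960) = -4.898648
  x_3 = 0.213960 - (-4.898648)×(0.213960 - 3.060000)/(-4.898648 - 42.379816)
       = 0.508846
Iteration 3:
  f(0.213960) = -4.898648
  f(0.508846) = -4.350400
  x_4 = 0.508846 - (-4.350400)×(0.508846 - 0.213960)/(-4.350400 - (-4.898648))
       = 2.848795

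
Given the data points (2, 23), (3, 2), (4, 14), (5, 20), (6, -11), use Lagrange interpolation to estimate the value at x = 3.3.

Lagrange interpolation formula:
P(x) = Σ yᵢ × Lᵢ(x)
where Lᵢ(x) = Π_{j≠i} (x - xⱼ)/(xᵢ - xⱼ)

L_0(3.3) = (3.3 - 3)/(2 - 3) × (3.3 - 4)/(2 - 4) × (3.3 - 5)/(2 - 5) × (3.3 - 6)/(2 - 6) = -0.040162
L_1(3.3) = (3.3 - 2)/(3 - 2) × (3.3 - 4)/(3 - 4) × (3.3 - 5)/(3 - 5) × (3.3 - 6)/(3 - 6) = 0.696150
L_2(3.3) = (3.3 - 2)/(4 - 2) × (3.3 - 3)/(4 - 3) × (3.3 - 5)/(4 - 5) × (3.3 - 6)/(4 - 6) = 0.447525
L_3(3.3) = (3.3 - 2)/(5 - 2) × (3.3 - 3)/(5 - 3) × (3.3 - 4)/(5 - 4) × (3.3 - 6)/(5 - 6) = -0.122850
L_4(3.3) = (3.3 - 2)/(6 - 2) × (3.3 - 3)/(6 - 3) × (3.3 - 4)/(6 - 4) × (3.3 - 5)/(6 - 5) = 0.019337

P(3.3) = 23×L_0(3.3) + 2×L_1(3.3) + 14×L_2(3.3) + 20×L_3(3.3) + (-11)×L_4(3.3)
P(3.3) = 4.064200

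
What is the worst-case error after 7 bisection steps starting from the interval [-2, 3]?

Bisection error bound: |error| ≤ (b-a)/2^n
|error| ≤ (3 - (-2))/2^7 = 5/2^7
|error| ≤ 0.0390625000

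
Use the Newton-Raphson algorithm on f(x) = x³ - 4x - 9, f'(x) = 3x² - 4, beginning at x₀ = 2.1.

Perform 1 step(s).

f(x) = x³ - 4x - 9
f'(x) = 3x² - 4
x₀ = 2.1

Newton-Raphson formula: x_{n+1} = x_n - f(x_n)/f'(x_n)

Iteration 1:
  f(2.100000) = -8.139000
  f'(2.100000) = 9.230000
  x_1 = 2.100000 - (-8.139000)/9.230000 = 2.981798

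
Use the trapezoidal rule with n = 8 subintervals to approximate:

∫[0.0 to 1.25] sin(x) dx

f(x) = sin(x)
a = 0.0, b = 1.25, n = 8
h = (b - a)/n = 0.156250

Trapezoidal rule: (h/2)[f(x₀) + 2f(x₁) + 2f(x₂) + ... + f(xₙ)]

x_0 = 0.0000, f(x_0) = 0.000000, coefficient = 1
x_1 = 0.1562, f(x_1) = 0.155615, coefficient = 2
x_2 = 0.3125, f(x_2) = 0.307439, coefficient = 2
x_3 = 0.4688, f(x_3) = 0.451771, coefficient = 2
x_4 = 0.6250, f(x_4) = 0.585097, coefficient = 2
x_5 = 0.7812, f(x_5) = 0.704168, coefficient = 2
x_6 = 0.9375, f(x_6) = 0.806081, coefficient = 2
x_7 = 1.0938, f(x_7) = 0.888355, coefficient = 2
x_8 = 1.2500, f(x_8) = 0.948985, coefficient = 1

I ≈ (0.156250/2) × 8.746036 = 0.683284
Exact value: 0.684678
Error: 0.001394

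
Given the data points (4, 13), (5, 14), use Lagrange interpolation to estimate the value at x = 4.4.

Lagrange interpolation formula:
P(x) = Σ yᵢ × Lᵢ(x)
where Lᵢ(x) = Π_{j≠i} (x - xⱼ)/(xᵢ - xⱼ)

L_0(4.4) = (4.4 - 5)/(4 - 5) = 0.600000
L_1(4.4) = (4.4 - 4)/(5 - 4) = 0.400000

P(4.4) = 13×L_0(4.4) + 14×L_1(4.4)
P(4.4) = 13.400000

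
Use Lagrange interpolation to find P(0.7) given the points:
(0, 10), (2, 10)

Lagrange interpolation formula:
P(x) = Σ yᵢ × Lᵢ(x)
where Lᵢ(x) = Π_{j≠i} (x - xⱼ)/(xᵢ - xⱼ)

L_0(0.7) = (0.7 - 2)/(0 - 2) = 0.650000
L_1(0.7) = (0.7 - 0)/(2 - 0) = 0.350000

P(0.7) = 10×L_0(0.7) + 10×L_1(0.7)
P(0.7) = 10.000000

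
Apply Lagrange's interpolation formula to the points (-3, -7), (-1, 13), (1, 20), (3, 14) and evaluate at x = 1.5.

Lagrange interpolation formula:
P(x) = Σ yᵢ × Lᵢ(x)
where Lᵢ(x) = Π_{j≠i} (x - xⱼ)/(xᵢ - xⱼ)

L_0(1.5) = (1.5 - (-1))/(-3 - (-1)) × (1.5 - 1)/(-3 - 1) × (1.5 - 3)/(-3 - 3) = 0.039062
L_1(1.5) = (1.5 - (-3))/(-1 - (-3)) × (1.5 - 1)/(-1 - 1) × (1.5 - 3)/(-1 - 3) = -0.210938
L_2(1.5) = (1.5 - (-3))/(1 - (-3)) × (1.5 - (-1))/(1 - (-1)) × (1.5 - 3)/(1 - 3) = 1.054688
L_3(1.5) = (1.5 - (-3))/(3 - (-3)) × (1.5 - (-1))/(3 - (-1)) × (1.5 - 1)/(3 - 1) = 0.117188

P(1.5) = (-7)×L_0(1.5) + 13×L_1(1.5) + 20×L_2(1.5) + 14×L_3(1.5)
P(1.5) = 19.718750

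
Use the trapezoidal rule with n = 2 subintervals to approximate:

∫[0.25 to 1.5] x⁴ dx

f(x) = x⁴
a = 0.25, b = 1.5, n = 2
h = (b - a)/n = 0.625000

Trapezoidal rule: (h/2)[f(x₀) + 2f(x₁) + 2f(x₂) + ... + f(xₙ)]

x_0 = 0.2500, f(x_0) = 0.003906, coefficient = 1
x_1 = 0.8750, f(x_1) = 0.586182, coefficient = 2
x_2 = 1.5000, f(x_2) = 5.062500, coefficient = 1

I ≈ (0.625000/2) × 6.238770 = 1.949615
Exact value: 1.518555
Error: 0.431061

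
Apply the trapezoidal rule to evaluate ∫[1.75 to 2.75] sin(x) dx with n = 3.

f(x) = sin(x)
a = 1.75, b = 2.75, n = 3
h = (b - a)/n = 0.333333

Trapezoidal rule: (h/2)[f(x₀) + 2f(x₁) + 2f(x₂) + ... + f(xₙ)]

x_0 = 1.7500, f(x_0) = 0.983986, coefficient = 1
x_1 = 2.0833, f(x_1) = 0.871503, coefficient = 2
x_2 = 2.4167, f(x_2) = 0.663080, coefficient = 2
x_3 = 2.7500, f(x_3) = 0.381661, coefficient = 1

I ≈ (0.333333/2) × 4.434813 = 0.739136
Exact value: 0.746056
Error: 0.006921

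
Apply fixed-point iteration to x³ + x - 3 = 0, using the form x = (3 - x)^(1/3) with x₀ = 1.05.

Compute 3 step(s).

Equation: x³ + x - 3 = 0
Fixed-point form: x = (3 - x)^(1/3)
x₀ = 1.05

x_1 = g(1.050000) = 1.249333
x_2 = g(1.249333) = 1.205224
x_3 = g(1.205224) = 1.215262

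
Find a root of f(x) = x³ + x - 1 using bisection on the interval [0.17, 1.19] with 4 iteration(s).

f(x) = x³ + x - 1
Initial interval: [0.17, 1.19]

Iteration 1:
  c_1 = (0.170000 + 1.190000)/2 = 0.680000
  f(c_1) = f(0.680000) = -0.005568
  f(a) × f(c) ≥ 0, new interval: [0.680000, 1.190000]
Iteration 2:
  c_2 = (0.680000 + 1.190000)/2 = 0.935000
  f(c_2) = f(0.935000) = 0.752400
  f(a) × f(c) < 0, new interval: [0.680000, 0.935000]
Iteration 3:
  c_3 = (0.680000 + 0.935000)/2 = 0.807500
  f(c_3) = f(0.807500) = 0.334035
  f(a) × f(c) < 0, new interval: [0.680000, 0.807500]
Iteration 4:
  c_4 = (0.680000 + 0.807500)/2 = 0.743750
  f(c_4) = f(0.743750) = 0.155166
  f(a) × f(c) < 0, new interval: [0.680000, 0.743750]

After 4 iteration(s), the approximation is c_4 = 0.743750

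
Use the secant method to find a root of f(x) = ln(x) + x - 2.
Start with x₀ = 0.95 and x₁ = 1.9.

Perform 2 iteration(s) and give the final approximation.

f(x) = ln(x) + x - 2
x₀ = 0.95, x₁ = 1.9

Secant formula: x_{n+1} = x_n - f(x_n)(x_n - x_{n-1})/(f(x_n) - f(x_{n-1}))

Iteration 1:
  f(0.950000) = -1.101293
  f(1.900000) = 0.541854
  x_2 = 1.900000 - 0.541854×(1.900000 - 0.950000)/(0.541854 - (-1.101293))
       = 1.586722
Iteration 2:
  f(1.900000) = 0.541854
  f(1.586722) = 0.048393
  x_3 = 1.586722 - 0.048393×(1.586722 - 1.900000)/(0.048393 - 0.541854)
       = 1.556000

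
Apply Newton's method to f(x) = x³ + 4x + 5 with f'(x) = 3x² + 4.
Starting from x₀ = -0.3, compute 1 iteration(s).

f(x) = x³ + 4x + 5
f'(x) = 3x² + 4
x₀ = -0.3

Newton-Raphson formula: x_{n+1} = x_n - f(x_n)/f'(x_n)

Iteration 1:
  f(-0.300000) = 3.773000
  f'(-0.300000) = 4.270000
  x_1 = -0.300000 - 3.773000/4.270000 = -1.183607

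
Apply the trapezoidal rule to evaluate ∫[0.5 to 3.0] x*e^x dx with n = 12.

f(x) = x*e^x
a = 0.5, b = 3.0, n = 12
h = (b - a)/n = 0.208333

Trapezoidal rule: (h/2)[f(x₀) + 2f(x₁) + 2f(x₂) + ... + f(xₙ)]

x_0 = 0.5000, f(x_0) = 0.824361, coefficient = 1
x_1 = 0.7083, f(x_1) = 1.438345, coefficient = 2
x_2 = 0.9167, f(x_2) = 2.292528, coefficient = 2
x_3 = 1.1250, f(x_3) = 3.465244, coefficient = 2
x_4 = 1.3333, f(x_4) = 5.058224, coefficient = 2
x_5 = 1.5417, f(x_5) = 7.203239, coefficient = 2
x_6 = 1.7500, f(x_6) = 10.070555, coefficient = 2
x_7 = 1.9583, f(x_7) = 13.879697, coefficient = 2
x_8 = 2.1667, f(x_8) = 18.913133, coefficient = 2
x_9 = 2.3750, f(x_9) = 25.533656, coefficient = 2
x_10 = 2.5833, f(x_10) = 34.206439, coefficient = 2
x_11 = 2.7917, f(x_11) = 45.526995, coefficient = 2
x_12 = 3.0000, f(x_12) = 60.256611, coefficient = 1

I ≈ (0.208333/2) × 396.257080 = 41.276779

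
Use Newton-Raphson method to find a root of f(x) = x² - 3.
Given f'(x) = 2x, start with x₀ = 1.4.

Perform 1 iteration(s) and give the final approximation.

f(x) = x² - 3
f'(x) = 2x
x₀ = 1.4

Newton-Raphson formula: x_{n+1} = x_n - f(x_n)/f'(x_n)

Iteration 1:
  f(1.400000) = -1.040000
  f'(1.400000) = 2.800000
  x_1 = 1.400000 - (-1.040000)/2.800000 = 1.771429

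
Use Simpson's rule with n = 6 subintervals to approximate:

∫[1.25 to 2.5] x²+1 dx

f(x) = x²+1
a = 1.25, b = 2.5, n = 6
h = (b - a)/n = 0.208333

Simpson's rule: (h/3)[f(x₀) + 4f(x₁) + 2f(x₂) + ... + f(xₙ)]

x_0 = 1.2500, f(x_0) = 2.562500, coefficient = 1
x_1 = 1.4583, f(x_1) = 3.126736, coefficient = 4
x_2 = 1.6667, f(x_2) = 3.777778, coefficient = 2
x_3 = 1.8750, f(x_3) = 4.515625, coefficient = 4
x_4 = 2.0833, f(x_4) = 5.340278, coefficient = 2
x_5 = 2.2917, f(x_5) = 6.251736, coefficient = 4
x_6 = 2.5000, f(x_6) = 7.250000, coefficient = 1

I ≈ (0.208333/3) × 83.625000 = 5.807292
Exact value: 5.807292
Error: 0.000000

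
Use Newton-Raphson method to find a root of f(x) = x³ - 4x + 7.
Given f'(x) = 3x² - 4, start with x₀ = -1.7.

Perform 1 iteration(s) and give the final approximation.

f(x) = x³ - 4x + 7
f'(x) = 3x² - 4
x₀ = -1.7

Newton-Raphson formula: x_{n+1} = x_n - f(x_n)/f'(x_n)

Iteration 1:
  f(-1.700000) = 8.887000
  f'(-1.700000) = 4.670000
  x_1 = -1.700000 - 8.887000/4.670000 = -3.602998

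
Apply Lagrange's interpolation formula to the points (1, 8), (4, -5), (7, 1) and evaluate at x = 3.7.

Lagrange interpolation formula:
P(x) = Σ yᵢ × Lᵢ(x)
where Lᵢ(x) = Π_{j≠i} (x - xⱼ)/(xᵢ - xⱼ)

L_0(3.7) = (3.7 - 4)/(1 - 4) × (3.7 - 7)/(1 - 7) = 0.055000
L_1(3.7) = (3.7 - 1)/(4 - 1) × (3.7 - 7)/(4 - 7) = 0.990000
L_2(3.7) = (3.7 - 1)/(7 - 1) × (3.7 - 4)/(7 - 4) = -0.045000

P(3.7) = 8×L_0(3.7) + (-5)×L_1(3.7) + 1×L_2(3.7)
P(3.7) = -4.555000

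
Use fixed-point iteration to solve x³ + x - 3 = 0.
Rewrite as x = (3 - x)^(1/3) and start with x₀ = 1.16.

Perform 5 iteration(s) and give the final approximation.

Equation: x³ + x - 3 = 0
Fixed-point form: x = (3 - x)^(1/3)
x₀ = 1.16

x_1 = g(1.160000) = 1.225385
x_2 = g(1.225385) = 1.210695
x_3 = g(1.210695) = 1.214026
x_4 = g(1.214026) = 1.213272
x_5 = g(1.213272) = 1.213443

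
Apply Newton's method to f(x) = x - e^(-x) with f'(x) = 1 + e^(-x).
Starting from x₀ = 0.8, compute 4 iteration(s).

f(x) = x - e^(-x)
f'(x) = 1 + e^(-x)
x₀ = 0.8

Newton-Raphson formula: x_{n+1} = x_n - f(x_n)/f'(x_n)

Iteration 1:
  f(0.800000) = 0.350671
  f'(0.800000) = 1.449329
  x_1 = 0.800000 - 0.350671/1.449329 = 0.558046
Iteration 2:
  f(0.558046) = -0.014280
  f'(0.558046) = 1.572326
  x_2 = 0.558046 - (-0.014280)/1.572326 = 0.567128
Iteration 3:
  f(0.567128) = -0.000024
  f'(0.567128) = 1.567152
  x_3 = 0.567128 - (-0.000024)/1.567152 = 0.567143
Iteration 4:
  f(0.567143) = 0.000000
  f'(0.567143) = 1.567143
  x_4 = 0.567143 - 0.000000/1.567143 = 0.567143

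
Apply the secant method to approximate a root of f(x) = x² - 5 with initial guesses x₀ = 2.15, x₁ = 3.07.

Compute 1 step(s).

f(x) = x² - 5
x₀ = 2.15, x₁ = 3.07

Secant formula: x_{n+1} = x_n - f(x_n)(x_n - x_{n-1})/(f(x_n) - f(x_{n-1}))

Iteration 1:
  f(2.150000) = -0.377500
  f(3.070000) = 4.424900
  x_2 = 3.070000 - 4.424900×(3.070000 - 2.150000)/(4.424900 - (-0.377500))
       = 2.222318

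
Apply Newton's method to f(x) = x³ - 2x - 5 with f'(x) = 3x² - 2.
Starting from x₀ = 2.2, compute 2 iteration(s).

f(x) = x³ - 2x - 5
f'(x) = 3x² - 2
x₀ = 2.2

Newton-Raphson formula: x_{n+1} = x_n - f(x_n)/f'(x_n)

Iteration 1:
  f(2.200000) = 1.248000
  f'(2.200000) = 12.520000
  x_1 = 2.200000 - 1.248000/12.520000 = 2.100319
Iteration 2:
  f(2.100319) = 0.064589
  f'(2.100319) = 11.234026
  x_2 = 2.100319 - 0.064589/11.234026 = 2.094570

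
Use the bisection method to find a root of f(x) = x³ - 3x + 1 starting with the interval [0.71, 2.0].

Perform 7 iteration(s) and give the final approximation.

f(x) = x³ - 3x + 1
Initial interval: [0.71, 2.0]

Iteration 1:
  c_1 = (0.710000 + 2.000000)/2 = 1.355000
  f(c_1) = f(1.355000) = -0.577186
  f(a) × f(c) ≥ 0, new interval: [1.355000, 2.000000]
Iteration 2:
  c_2 = (1.355000 + 2.000000)/2 = 1.677500
  f(c_2) = f(1.677500) = 0.687995
  f(a) × f(c) < 0, new interval: [1.355000, 1.677500]
Iteration 3:
  c_3 = (1.355000 + 1.677500)/2 = 1.516250
  f(c_3) = f(1.516250) = -0.062870
  f(a) × f(c) ≥ 0, new interval: [1.516250, 1.677500]
Iteration 4:
  c_4 = (1.516250 + 1.677500)/2 = 1.596875
  f(c_4) = f(1.596875) = 0.281422
  f(a) × f(c) < 0, new interval: [1.516250, 1.596875]
Iteration 5:
  c_5 = (1.516250 + 1.596875)/2 = 1.556562
  f(c_5) = f(1.556562) = 0.101687
  f(a) × f(c) < 0, new interval: [1.516250, 1.556562]
Iteration 6:
  c_6 = (1.516250 + 1.556562)/2 = 1.536406
  f(c_6) = f(1.536406) = 0.017536
  f(a) × f(c) < 0, new interval: [1.516250, 1.536406]
Iteration 7:
  c_7 = (1.516250 + 1.536406)/2 = 1.526328
  f(c_7) = f(1.526328) = -0.023132
  f(a) × f(c) ≥ 0, new interval: [1.526328, 1.536406]

After 7 iteration(s), the approximation is c_7 = 1.526328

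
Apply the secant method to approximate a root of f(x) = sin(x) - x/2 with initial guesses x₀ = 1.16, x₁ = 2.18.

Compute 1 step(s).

f(x) = sin(x) - x/2
x₀ = 1.16, x₁ = 2.18

Secant formula: x_{n+1} = x_n - f(x_n)(x_n - x_{n-1})/(f(x_n) - f(x_{n-1}))

Iteration 1:
  f(1.160000) = 0.336803
  f(2.180000) = -0.269896
  x_2 = 2.180000 - (-0.269896)×(2.180000 - 1.160000)/(-0.269896 - 0.336803)
       = 1.726243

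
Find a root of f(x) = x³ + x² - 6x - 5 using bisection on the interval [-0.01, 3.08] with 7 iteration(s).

f(x) = x³ + x² - 6x - 5
Initial interval: [-0.01, 3.08]

Iteration 1:
  c_1 = (-0.010000 + 3.080000)/2 = 1.535000
  f(c_1) = f(1.535000) = -8.236970
  f(a) × f(c) ≥ 0, new interval: [1.535000, 3.080000]
Iteration 2:
  c_2 = (1.535000 + 3.080000)/2 = 2.307500
  f(c_2) = f(2.307500) = -1.234030
  f(a) × f(c) ≥ 0, new interval: [2.307500, 3.080000]
Iteration 3:
  c_3 = (2.307500 + 3.080000)/2 = 2.693750
  f(c_3) = f(2.693750) = 5.640418
  f(a) × f(c) < 0, new interval: [2.307500, 2.693750]
Iteration 4:
  c_4 = (2.307500 + 2.693750)/2 = 2.500625
  f(c_4) = f(2.500625) = 1.886097
  f(a) × f(c) < 0, new interval: [2.307500, 2.500625]
Iteration 5:
  c_5 = (2.307500 + 2.500625)/2 = 2.404063
  f(c_5) = f(2.404063) = 0.249460
  f(a) × f(c) < 0, new interval: [2.307500, 2.404063]
Iteration 6:
  c_6 = (2.307500 + 2.404063)/2 = 2.355781
  f(c_6) = f(2.355781) = -0.511091
  f(a) × f(c) ≥ 0, new interval: [2.355781, 2.404063]
Iteration 7:
  c_7 = (2.355781 + 2.404063)/2 = 2.379922
  f(c_7) = f(2.379922) = -0.135559
  f(a) × f(c) ≥ 0, new interval: [2.379922, 2.404063]

After 7 iteration(s), the approximation is c_7 = 2.379922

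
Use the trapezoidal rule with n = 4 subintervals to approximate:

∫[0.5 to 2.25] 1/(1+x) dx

f(x) = 1/(1+x)
a = 0.5, b = 2.25, n = 4
h = (b - a)/n = 0.437500

Trapezoidal rule: (h/2)[f(x₀) + 2f(x₁) + 2f(x₂) + ... + f(xₙ)]

x_0 = 0.5000, f(x_0) = 0.666667, coefficient = 1
x_1 = 0.9375, f(x_1) = 0.516129, coefficient = 2
x_2 = 1.3750, f(x_2) = 0.421053, coefficient = 2
x_3 = 1.8125, f(x_3) = 0.355556, coefficient = 2
x_4 = 2.2500, f(x_4) = 0.307692, coefficient = 1

I ≈ (0.437500/2) × 3.559833 = 0.778714
Exact value: 0.773190
Error: 0.005524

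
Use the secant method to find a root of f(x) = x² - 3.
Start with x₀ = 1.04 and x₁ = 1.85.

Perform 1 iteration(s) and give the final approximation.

f(x) = x² - 3
x₀ = 1.04, x₁ = 1.85

Secant formula: x_{n+1} = x_n - f(x_n)(x_n - x_{n-1})/(f(x_n) - f(x_{n-1}))

Iteration 1:
  f(1.040000) = -1.918400
  f(1.850000) = 0.422500
  x_2 = 1.850000 - 0.422500×(1.850000 - 1.040000)/(0.422500 - (-1.918400))
       = 1.703806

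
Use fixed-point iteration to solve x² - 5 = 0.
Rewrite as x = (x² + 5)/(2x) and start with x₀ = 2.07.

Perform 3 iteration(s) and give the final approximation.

Equation: x² - 5 = 0
Fixed-point form: x = (x² + 5)/(2x)
x₀ = 2.07

x_1 = g(2.070000) = 2.242729
x_2 = g(2.242729) = 2.236078
x_3 = g(2.236078) = 2.236068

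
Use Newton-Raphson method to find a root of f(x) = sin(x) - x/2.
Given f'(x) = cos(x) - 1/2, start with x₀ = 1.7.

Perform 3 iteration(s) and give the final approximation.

f(x) = sin(x) - x/2
f'(x) = cos(x) - 1/2
x₀ = 1.7

Newton-Raphson formula: x_{n+1} = x_n - f(x_n)/f'(x_n)

Iteration 1:
  f(1.700000) = 0.141665
  f'(1.700000) = -0.628844
  x_1 = 1.700000 - 0.141665/(-0.628844) = 1.925278
Iteration 2:
  f(1.925278) = -0.024812
  f'(1.925278) = -0.847104
  x_2 = 1.925278 - (-0.024812)/(-0.847104) = 1.895987
Iteration 3:
  f(1.895987) = -0.000404
  f'(1.895987) = -0.819490
  x_3 = 1.895987 - (-0.000404)/(-0.819490) = 1.895494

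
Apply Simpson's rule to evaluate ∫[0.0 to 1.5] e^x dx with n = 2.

f(x) = e^x
a = 0.0, b = 1.5, n = 2
h = (b - a)/n = 0.750000

Simpson's rule: (h/3)[f(x₀) + 4f(x₁) + 2f(x₂) + ... + f(xₙ)]

x_0 = 0.0000, f(x_0) = 1.000000, coefficient = 1
x_1 = 0.7500, f(x_1) = 2.117000, coefficient = 4
x_2 = 1.5000, f(x_2) = 4.481689, coefficient = 1

I ≈ (0.750000/3) × 13.949689 = 3.487422
Exact value: 3.481689
Error: 0.005733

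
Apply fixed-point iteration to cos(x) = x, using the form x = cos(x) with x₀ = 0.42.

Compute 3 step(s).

Equation: cos(x) = x
Fixed-point form: x = cos(x)
x₀ = 0.42

x_1 = g(0.420000) = 0.913089
x_2 = g(0.913089) = 0.611304
x_3 = g(0.611304) = 0.818900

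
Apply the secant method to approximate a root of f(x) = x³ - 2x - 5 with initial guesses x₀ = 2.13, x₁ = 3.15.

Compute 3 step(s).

f(x) = x³ - 2x - 5
x₀ = 2.13, x₁ = 3.15

Secant formula: x_{n+1} = x_n - f(x_n)(x_n - x_{n-1})/(f(x_n) - f(x_{n-1}))

Iteration 1:
  f(2.130000) = 0.403597
  f(3.150000) = 19.955875
  x_2 = 3.150000 - 19.955875×(3.150000 - 2.130000)/(19.955875 - 0.403597)
       = 2.108945
Iteration 2:
  f(3.150000) = 19.955875
  f(2.108945) = 0.161960
  x_3 = 2.108945 - 0.161960×(2.108945 - 3.150000)/(0.161960 - 19.955875)
       = 2.100427
Iteration 3:
  f(2.108945) = 0.161960
  f(2.100427) = 0.065796
  x_4 = 2.100427 - 0.065796×(2.100427 - 2.108945)/(0.065796 - 0.161960)
       = 2.094599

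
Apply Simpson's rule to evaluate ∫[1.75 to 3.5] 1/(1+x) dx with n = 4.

f(x) = 1/(1+x)
a = 1.75, b = 3.5, n = 4
h = (b - a)/n = 0.437500

Simpson's rule: (h/3)[f(x₀) + 4f(x₁) + 2f(x₂) + ... + f(xₙ)]

x_0 = 1.7500, f(x_0) = 0.363636, coefficient = 1
x_1 = 2.1875, f(x_1) = 0.313725, coefficient = 4
x_2 = 2.6250, f(x_2) = 0.275862, coefficient = 2
x_3 = 3.0625, f(x_3) = 0.246154, coefficient = 4
x_4 = 3.5000, f(x_4) = 0.222222, coefficient = 1

I ≈ (0.437500/3) × 3.377100 = 0.492494
Exact value: 0.492476
Error: 0.000017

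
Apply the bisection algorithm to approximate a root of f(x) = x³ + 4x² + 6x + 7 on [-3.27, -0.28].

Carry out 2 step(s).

f(x) = x³ + 4x² + 6x + 7
Initial interval: [-3.27, -0.28]

Iteration 1:
  c_1 = (-3.270000 + (-0.280000))/2 = -1.775000
  f(c_1) = f(-1.775000) = 3.360141
  f(a) × f(c) < 0, new interval: [-3.270000, -1.775000]
Iteration 2:
  c_2 = (-3.270000 + (-1.775000))/2 = -2.522500
  f(c_2) = f(-2.522500) = 1.266342
  f(a) × f(c) < 0, new interval: [-3.270000, -2.522500]

After 2 iteration(s), the approximation is c_2 = -2.522500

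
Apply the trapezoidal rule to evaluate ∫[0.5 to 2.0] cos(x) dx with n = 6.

f(x) = cos(x)
a = 0.5, b = 2.0, n = 6
h = (b - a)/n = 0.250000

Trapezoidal rule: (h/2)[f(x₀) + 2f(x₁) + 2f(x₂) + ... + f(xₙ)]

x_0 = 0.5000, f(x_0) = 0.877583, coefficient = 1
x_1 = 0.7500, f(x_1) = 0.731689, coefficient = 2
x_2 = 1.0000, f(x_2) = 0.540302, coefficient = 2
x_3 = 1.2500, f(x_3) = 0.315322, coefficient = 2
x_4 = 1.5000, f(x_4) = 0.070737, coefficient = 2
x_5 = 1.7500, f(x_5) = -0.178246, coefficient = 2
x_6 = 2.0000, f(x_6) = -0.416147, coefficient = 1

I ≈ (0.250000/2) × 3.421045 = 0.427631
Exact value: 0.429872
Error: 0.002241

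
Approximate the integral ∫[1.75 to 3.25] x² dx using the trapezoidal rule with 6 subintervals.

f(x) = x²
a = 1.75, b = 3.25, n = 6
h = (b - a)/n = 0.250000

Trapezoidal rule: (h/2)[f(x₀) + 2f(x₁) + 2f(x₂) + ... + f(xₙ)]

x_0 = 1.7500, f(x_0) = 3.062500, coefficient = 1
x_1 = 2.0000, f(x_1) = 4.000000, coefficient = 2
x_2 = 2.2500, f(x_2) = 5.062500, coefficient = 2
x_3 = 2.5000, f(x_3) = 6.250000, coefficient = 2
x_4 = 2.7500, f(x_4) = 7.562500, coefficient = 2
x_5 = 3.0000, f(x_5) = 9.000000, coefficient = 2
x_6 = 3.2500, f(x_6) = 10.562500, coefficient = 1

I ≈ (0.250000/2) × 77.375000 = 9.671875
Exact value: 9.656250
Error: 0.015625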